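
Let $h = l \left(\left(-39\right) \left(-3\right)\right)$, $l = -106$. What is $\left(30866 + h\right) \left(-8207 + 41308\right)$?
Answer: $611176864$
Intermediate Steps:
$h = -12402$ ($h = - 106 \left(\left(-39\right) \left(-3\right)\right) = \left(-106\right) 117 = -12402$)
$\left(30866 + h\right) \left(-8207 + 41308\right) = \left(30866 - 12402\right) \left(-8207 + 41308\right) = 18464 \cdot 33101 = 611176864$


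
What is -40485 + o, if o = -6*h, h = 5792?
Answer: -75237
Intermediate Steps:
o = -34752 (o = -6*5792 = -34752)
-40485 + o = -40485 - 34752 = -75237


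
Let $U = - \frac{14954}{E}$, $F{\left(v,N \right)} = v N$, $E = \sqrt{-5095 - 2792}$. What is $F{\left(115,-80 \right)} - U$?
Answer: $-9200 - \frac{14954 i \sqrt{7887}}{7887} \approx -9200.0 - 168.38 i$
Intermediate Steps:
$E = i \sqrt{7887}$ ($E = \sqrt{-7887} = i \sqrt{7887} \approx 88.809 i$)
$F{\left(v,N \right)} = N v$
$U = \frac{14954 i \sqrt{7887}}{7887}$ ($U = - \frac{14954}{i \sqrt{7887}} = - 14954 \left(- \frac{i \sqrt{7887}}{7887}\right) = \frac{14954 i \sqrt{7887}}{7887} \approx 168.38 i$)
$F{\left(115,-80 \right)} - U = \left(-80\right) 115 - \frac{14954 i \sqrt{7887}}{7887} = -9200 - \frac{14954 i \sqrt{7887}}{7887}$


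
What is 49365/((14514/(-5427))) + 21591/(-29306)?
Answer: -654291978867/35445607 ≈ -18459.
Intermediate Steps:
49365/((14514/(-5427))) + 21591/(-29306) = 49365/((14514*(-1/5427))) + 21591*(-1/29306) = 49365/(-4838/1809) - 21591/29306 = 49365*(-1809/4838) - 21591/29306 = -89301285/4838 - 21591/29306 = -654291978867/35445607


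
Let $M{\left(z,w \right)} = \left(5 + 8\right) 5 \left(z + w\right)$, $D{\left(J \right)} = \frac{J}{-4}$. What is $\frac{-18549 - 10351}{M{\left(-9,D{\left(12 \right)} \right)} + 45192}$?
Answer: $- \frac{7225}{11103} \approx -0.65073$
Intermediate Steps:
$D{\left(J \right)} = - \frac{J}{4}$ ($D{\left(J \right)} = J \left(- \frac{1}{4}\right) = - \frac{J}{4}$)
$M{\left(z,w \right)} = 65 w + 65 z$ ($M{\left(z,w \right)} = 13 \cdot 5 \left(w + z\right) = 13 \left(5 w + 5 z\right) = 65 w + 65 z$)
$\frac{-18549 - 10351}{M{\left(-9,D{\left(12 \right)} \right)} + 45192} = \frac{-18549 - 10351}{\left(65 \left(\left(- \frac{1}{4}\right) 12\right) + 65 \left(-9\right)\right) + 45192} = - \frac{28900}{\left(65 \left(-3\right) - 585\right) + 45192} = - \frac{28900}{\left(-195 - 585\right) + 45192} = - \frac{28900}{-780 + 45192} = - \frac{28900}{44412} = \left(-28900\right) \frac{1}{44412} = - \frac{7225}{11103}$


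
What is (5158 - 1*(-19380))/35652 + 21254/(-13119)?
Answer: -24212977/25984366 ≈ -0.93183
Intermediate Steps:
(5158 - 1*(-19380))/35652 + 21254/(-13119) = (5158 + 19380)*(1/35652) + 21254*(-1/13119) = 24538*(1/35652) - 21254/13119 = 12269/17826 - 21254/13119 = -24212977/25984366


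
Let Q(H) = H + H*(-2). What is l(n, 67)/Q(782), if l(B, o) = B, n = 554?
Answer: -277/391 ≈ -0.70844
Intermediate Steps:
Q(H) = -H (Q(H) = H - 2*H = -H)
l(n, 67)/Q(782) = 554/((-1*782)) = 554/(-782) = 554*(-1/782) = -277/391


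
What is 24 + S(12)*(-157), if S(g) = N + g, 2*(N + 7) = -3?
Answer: -1051/2 ≈ -525.50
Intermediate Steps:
N = -17/2 (N = -7 + (1/2)*(-3) = -7 - 3/2 = -17/2 ≈ -8.5000)
S(g) = -17/2 + g
24 + S(12)*(-157) = 24 + (-17/2 + 12)*(-157) = 24 + (7/2)*(-157) = 24 - 1099/2 = -1051/2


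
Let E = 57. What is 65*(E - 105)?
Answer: -3120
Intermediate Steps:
65*(E - 105) = 65*(57 - 105) = 65*(-48) = -3120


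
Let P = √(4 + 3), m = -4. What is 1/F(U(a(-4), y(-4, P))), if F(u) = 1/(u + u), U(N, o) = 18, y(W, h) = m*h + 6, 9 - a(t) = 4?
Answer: 36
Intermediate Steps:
a(t) = 5 (a(t) = 9 - 1*4 = 9 - 4 = 5)
P = √7 ≈ 2.6458
y(W, h) = 6 - 4*h (y(W, h) = -4*h + 6 = 6 - 4*h)
F(u) = 1/(2*u)
1/F(U(a(-4), y(-4, P))) = 1/((½)/18) = 1/((½)*(1/18)) = 1/(1/36) = 36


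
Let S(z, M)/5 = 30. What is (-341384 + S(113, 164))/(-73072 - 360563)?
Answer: 341234/433635 ≈ 0.78691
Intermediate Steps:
S(z, M) = 150 (S(z, M) = 5*30 = 150)
(-341384 + S(113, 164))/(-73072 - 360563) = (-341384 + 150)/(-73072 - 360563) = -341234/(-433635) = -341234*(-1/433635) = 341234/433635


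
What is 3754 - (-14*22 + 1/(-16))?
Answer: 64993/16 ≈ 4062.1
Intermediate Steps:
3754 - (-14*22 + 1/(-16)) = 3754 - (-308 - 1/16) = 3754 - 1*(-4929/16) = 3754 + 4929/16 = 64993/16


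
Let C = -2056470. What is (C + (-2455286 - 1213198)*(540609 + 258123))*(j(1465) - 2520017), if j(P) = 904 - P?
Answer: 7385640418813802124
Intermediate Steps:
(C + (-2455286 - 1213198)*(540609 + 258123))*(j(1465) - 2520017) = (-2056470 + (-2455286 - 1213198)*(540609 + 258123))*((904 - 1*1465) - 2520017) = (-2056470 - 3668484*798732)*((904 - 1465) - 2520017) = (-2056470 - 2930135562288)*(-561 - 2520017) = -2930137618758*(-2520578) = 7385640418813802124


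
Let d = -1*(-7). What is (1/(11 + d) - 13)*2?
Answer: -233/9 ≈ -25.889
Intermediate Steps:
d = 7
(1/(11 + d) - 13)*2 = (1/(11 + 7) - 13)*2 = (1/18 - 13)*2 = -233/18*2 = -233/9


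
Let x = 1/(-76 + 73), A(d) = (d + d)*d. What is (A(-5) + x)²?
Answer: 22201/9 ≈ 2466.8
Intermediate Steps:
A(d) = 2*d² (A(d) = (2*d)*d = 2*d²)
x = -⅓ (x = 1/(-3) = -⅓ ≈ -0.33333)
(A(-5) + x)² = (2*(-5)² - ⅓)² = (2*25 - ⅓)² = (50 - ⅓)² = (149/3)² = 22201/9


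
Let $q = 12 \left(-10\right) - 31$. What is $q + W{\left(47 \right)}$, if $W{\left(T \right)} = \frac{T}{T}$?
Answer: $-150$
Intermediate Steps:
$q = -151$ ($q = -120 - 31 = -151$)
$W{\left(T \right)} = 1$
$q + W{\left(47 \right)} = -151 + 1 = -150$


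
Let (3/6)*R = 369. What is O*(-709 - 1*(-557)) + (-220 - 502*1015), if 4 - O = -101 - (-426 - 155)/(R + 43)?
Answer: -410491198/781 ≈ -5.2560e+5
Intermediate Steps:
R = 738 (R = 2*369 = 738)
O = 81424/781 (O = 4 - (-101 - (-426 - 155)/(738 + 43)) = 4 - (-101 - (-581)/781) = 4 - (-101 - 1*(-581/781)) = 4 - (-101 + 581/781) = 4 - 1*(-78300/781) = 4 + 78300/781 = 81424/781 ≈ 104.26)
O*(-709 - 1*(-557)) + (-220 - 502*1015) = 81424*(-709 - 1*(-557))/781 + (-220 - 502*1015) = 81424*(-709 + 557)/781 + (-220 - 509530) = (81424/781)*(-152) - 509750 = -12376448/781 - 509750 = -410491198/781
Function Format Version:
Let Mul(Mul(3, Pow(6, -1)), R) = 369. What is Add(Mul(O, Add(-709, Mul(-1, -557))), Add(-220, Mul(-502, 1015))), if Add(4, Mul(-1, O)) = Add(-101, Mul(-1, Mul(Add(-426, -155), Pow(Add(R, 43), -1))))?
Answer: Rational(-410491198, 781) ≈ -5.2560e+5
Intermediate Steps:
R = 738 (R = Mul(2, 369) = 738)
O = Rational(81424, 781) (O = Add(4, Mul(-1, Add(-101, Mul(-1, Mul(Add(-426, -155), Pow(Add(738, 43), -1)))))) = Add(4, Mul(-1, Add(-101, Mul(-1, Mul(-581, Pow(781, -1)))))) = Add(4, Mul(-1, Add(-101, Mul(-1, Mul(-581, Rational(1, 781)))))) = Add(4, Mul(-1, Add(-101, Mul(-1, Rational(-581, 781))))) = Add(4, Mul(-1, Add(-101, Rational(581, 781)))) = Add(4, Mul(-1, Rational(-78300, 781))) = Add(4, Rational(78300, 781)) = Rational(81424, 781) ≈ 104.26)
Add(Mul(O, Add(-709, Mul(-1, -557))), Add(-220, Mul(-502, 1015))) = Add(Mul(Rational(81424, 781), Add(-709, Mul(-1, -557))), Add(-220, Mul(-502, 1015))) = Add(Mul(Rational(81424, 781), Add(-709, 557)), Add(-220, -509530)) = Add(Mul(Rational(81424, 781), -152), -509750) = Add(Rational(-12376448, 781), -509750) = Rational(-410491198, 781)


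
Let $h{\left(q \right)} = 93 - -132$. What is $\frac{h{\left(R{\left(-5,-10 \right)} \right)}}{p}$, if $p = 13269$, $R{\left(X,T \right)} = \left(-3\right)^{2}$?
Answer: $\frac{75}{4423} \approx 0.016957$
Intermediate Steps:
$R{\left(X,T \right)} = 9$
$h{\left(q \right)} = 225$ ($h{\left(q \right)} = 93 + 132 = 225$)
$\frac{h{\left(R{\left(-5,-10 \right)} \right)}}{p} = \frac{225}{13269} = 225 \cdot \frac{1}{13269} = \frac{75}{4423}$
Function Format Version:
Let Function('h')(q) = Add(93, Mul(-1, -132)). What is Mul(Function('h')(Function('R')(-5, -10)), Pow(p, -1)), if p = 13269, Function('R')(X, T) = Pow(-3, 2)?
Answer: Rational(75, 4423) ≈ 0.016957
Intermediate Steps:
Function('R')(X, T) = 9
Function('h')(q) = 225 (Function('h')(q) = Add(93, 132) = 225)
Mul(Function('h')(Function('R')(-5, -10)), Pow(p, -1)) = Mul(225, Pow(13269, -1)) = Mul(225, Rational(1, 13269)) = Rational(75, 4423)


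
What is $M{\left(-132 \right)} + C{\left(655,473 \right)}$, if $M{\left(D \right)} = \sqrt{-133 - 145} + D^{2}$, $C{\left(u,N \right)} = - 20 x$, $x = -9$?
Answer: $17604 + i \sqrt{278} \approx 17604.0 + 16.673 i$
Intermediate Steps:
$C{\left(u,N \right)} = 180$ ($C{\left(u,N \right)} = \left(-20\right) \left(-9\right) = 180$)
$M{\left(D \right)} = D^{2} + i \sqrt{278}$ ($M{\left(D \right)} = \sqrt{-278} + D^{2} = i \sqrt{278} + D^{2} = D^{2} + i \sqrt{278}$)
$M{\left(-132 \right)} + C{\left(655,473 \right)} = \left(\left(-132\right)^{2} + i \sqrt{278}\right) + 180 = \left(17424 + i \sqrt{278}\right) + 180 = 17604 + i \sqrt{278}$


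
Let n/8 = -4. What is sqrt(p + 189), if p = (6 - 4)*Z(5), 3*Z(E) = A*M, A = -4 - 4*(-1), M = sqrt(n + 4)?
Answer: 3*sqrt(21) ≈ 13.748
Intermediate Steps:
n = -32 (n = 8*(-4) = -32)
M = 2*I*sqrt(7) (M = sqrt(-32 + 4) = sqrt(-28) = 2*I*sqrt(7) ≈ 5.2915*I)
A = 0 (A = -4 + 4 = 0)
Z(E) = 0 (Z(E) = (0*(2*I*sqrt(7)))/3 = (1/3)*0 = 0)
p = 0 (p = (6 - 4)*0 = 2*0 = 0)
sqrt(p + 189) = sqrt(0 + 189) = sqrt(189) = 3*sqrt(21)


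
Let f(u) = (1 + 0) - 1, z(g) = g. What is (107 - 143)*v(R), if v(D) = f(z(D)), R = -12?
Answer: 0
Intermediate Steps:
f(u) = 0 (f(u) = 1 - 1 = 0)
v(D) = 0
(107 - 143)*v(R) = (107 - 143)*0 = -36*0 = 0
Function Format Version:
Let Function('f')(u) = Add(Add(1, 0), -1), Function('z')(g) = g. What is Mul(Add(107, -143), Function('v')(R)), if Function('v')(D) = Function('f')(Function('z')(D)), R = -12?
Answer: 0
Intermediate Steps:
Function('f')(u) = 0 (Function('f')(u) = Add(1, -1) = 0)
Function('v')(D) = 0
Mul(Add(107, -143), Function('v')(R)) = Mul(Add(107, -143), 0) = Mul(-36, 0) = 0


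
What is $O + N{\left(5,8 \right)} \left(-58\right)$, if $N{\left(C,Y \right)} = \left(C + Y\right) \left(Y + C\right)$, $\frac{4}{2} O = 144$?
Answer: $-9730$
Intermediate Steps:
$O = 72$ ($O = \frac{1}{2} \cdot 144 = 72$)
$N{\left(C,Y \right)} = \left(C + Y\right)^{2}$ ($N{\left(C,Y \right)} = \left(C + Y\right) \left(C + Y\right) = \left(C + Y\right)^{2}$)
$O + N{\left(5,8 \right)} \left(-58\right) = 72 + \left(5 + 8\right)^{2} \left(-58\right) = 72 + 13^{2} \left(-58\right) = 72 + 169 \left(-58\right) = 72 - 9802 = -9730$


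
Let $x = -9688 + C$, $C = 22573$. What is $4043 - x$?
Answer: $-8842$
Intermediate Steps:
$x = 12885$ ($x = -9688 + 22573 = 12885$)
$4043 - x = 4043 - 12885 = -8842$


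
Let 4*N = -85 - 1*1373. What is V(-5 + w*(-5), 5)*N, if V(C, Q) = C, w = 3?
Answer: 7290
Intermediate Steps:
N = -729/2 (N = (-85 - 1*1373)/4 = (-85 - 1373)/4 = (1/4)*(-1458) = -729/2 ≈ -364.50)
V(-5 + w*(-5), 5)*N = (-5 + 3*(-5))*(-729/2) = (-5 - 15)*(-729/2) = -20*(-729/2) = 7290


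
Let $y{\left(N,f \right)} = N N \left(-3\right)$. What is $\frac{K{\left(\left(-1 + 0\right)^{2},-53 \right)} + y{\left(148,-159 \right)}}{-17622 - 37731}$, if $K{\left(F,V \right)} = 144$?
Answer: $\frac{21856}{18451} \approx 1.1845$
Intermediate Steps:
$y{\left(N,f \right)} = - 3 N^{2}$ ($y{\left(N,f \right)} = N^{2} \left(-3\right) = - 3 N^{2}$)
$\frac{K{\left(\left(-1 + 0\right)^{2},-53 \right)} + y{\left(148,-159 \right)}}{-17622 - 37731} = \frac{144 - 3 \cdot 148^{2}}{-17622 - 37731} = \frac{144 - 65712}{-55353} = \left(144 - 65712\right) \left(- \frac{1}{55353}\right) = \left(-65568\right) \left(- \frac{1}{55353}\right) = \frac{21856}{18451}$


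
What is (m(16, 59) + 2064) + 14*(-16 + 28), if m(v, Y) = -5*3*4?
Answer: 2172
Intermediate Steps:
m(v, Y) = -60 (m(v, Y) = -15*4 = -60)
(m(16, 59) + 2064) + 14*(-16 + 28) = (-60 + 2064) + 14*(-16 + 28) = 2004 + 14*12 = 2004 + 168 = 2172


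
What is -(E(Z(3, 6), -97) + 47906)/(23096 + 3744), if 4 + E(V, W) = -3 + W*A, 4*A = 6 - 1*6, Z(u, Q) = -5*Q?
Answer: -47899/26840 ≈ -1.7846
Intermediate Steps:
A = 0 (A = (6 - 1*6)/4 = (6 - 6)/4 = (1/4)*0 = 0)
E(V, W) = -7 (E(V, W) = -4 + (-3 + W*0) = -4 + (-3 + 0) = -4 - 3 = -7)
-(E(Z(3, 6), -97) + 47906)/(23096 + 3744) = -(-7 + 47906)/(23096 + 3744) = -47899/26840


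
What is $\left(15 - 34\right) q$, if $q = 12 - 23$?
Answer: $209$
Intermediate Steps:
$q = -11$
$\left(15 - 34\right) q = \left(15 - 34\right) \left(-11\right) = \left(-19\right) \left(-11\right) = 209$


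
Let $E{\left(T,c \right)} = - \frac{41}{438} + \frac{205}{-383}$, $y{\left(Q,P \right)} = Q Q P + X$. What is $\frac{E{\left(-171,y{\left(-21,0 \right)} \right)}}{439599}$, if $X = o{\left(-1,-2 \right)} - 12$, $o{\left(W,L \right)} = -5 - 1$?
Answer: $- \frac{105493}{73744490646} \approx -1.4305 \cdot 10^{-6}$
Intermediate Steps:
$o{\left(W,L \right)} = -6$ ($o{\left(W,L \right)} = -5 - 1 = -6$)
$X = -18$ ($X = -6 - 12 = -18$)
$y{\left(Q,P \right)} = -18 + P Q^{2}$ ($y{\left(Q,P \right)} = Q Q P - 18 = Q^{2} P - 18 = P Q^{2} - 18 = -18 + P Q^{2}$)
$E{\left(T,c \right)} = - \frac{105493}{167754}$ ($E{\left(T,c \right)} = \left(-41\right) \frac{1}{438} + 205 \left(- \frac{1}{383}\right) = - \frac{41}{438} - \frac{205}{383} = - \frac{105493}{167754}$)
$\frac{E{\left(-171,y{\left(-21,0 \right)} \right)}}{439599} = - \frac{105493}{167754 \cdot 439599} = \left(- \frac{105493}{167754}\right) \frac{1}{439599} = - \frac{105493}{73744490646}$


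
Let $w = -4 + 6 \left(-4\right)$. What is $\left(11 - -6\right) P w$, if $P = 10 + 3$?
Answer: $-6188$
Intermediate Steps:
$w = -28$ ($w = -4 - 24 = -28$)
$P = 13$
$\left(11 - -6\right) P w = \left(11 - -6\right) 13 \left(-28\right) = \left(11 + 6\right) 13 \left(-28\right) = 17 \cdot 13 \left(-28\right) = 221 \left(-28\right) = -6188$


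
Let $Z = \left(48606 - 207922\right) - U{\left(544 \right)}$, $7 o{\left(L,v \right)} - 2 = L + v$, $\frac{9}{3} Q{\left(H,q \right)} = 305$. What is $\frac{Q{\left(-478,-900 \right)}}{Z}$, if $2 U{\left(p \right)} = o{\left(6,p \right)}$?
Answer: $- \frac{2135}{3346464} \approx -0.00063799$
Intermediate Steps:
$Q{\left(H,q \right)} = \frac{305}{3}$ ($Q{\left(H,q \right)} = \frac{1}{3} \cdot 305 = \frac{305}{3}$)
$o{\left(L,v \right)} = \frac{2}{7} + \frac{L}{7} + \frac{v}{7}$ ($o{\left(L,v \right)} = \frac{2}{7} + \frac{L + v}{7} = \frac{2}{7} + \left(\frac{L}{7} + \frac{v}{7}\right) = \frac{2}{7} + \frac{L}{7} + \frac{v}{7}$)
$U{\left(p \right)} = \frac{4}{7} + \frac{p}{14}$ ($U{\left(p \right)} = \frac{\frac{2}{7} + \frac{1}{7} \cdot 6 + \frac{p}{7}}{2} = \frac{\frac{2}{7} + \frac{6}{7} + \frac{p}{7}}{2} = \frac{\frac{8}{7} + \frac{p}{7}}{2} = \frac{4}{7} + \frac{p}{14}$)
$Z = - \frac{1115488}{7}$ ($Z = \left(48606 - 207922\right) - \left(\frac{4}{7} + \frac{1}{14} \cdot 544\right) = -159316 - \left(\frac{4}{7} + \frac{272}{7}\right) = -159316 - \frac{276}{7} = - \frac{1115488}{7} \approx -1.5936 \cdot 10^{5}$)
$\frac{Q{\left(-478,-900 \right)}}{Z} = \frac{305}{3 \left(- \frac{1115488}{7}\right)} = \frac{305}{3} \left(- \frac{7}{1115488}\right) = - \frac{2135}{3346464}$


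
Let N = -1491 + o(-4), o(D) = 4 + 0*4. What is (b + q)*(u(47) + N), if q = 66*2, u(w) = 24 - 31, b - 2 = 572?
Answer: -1054764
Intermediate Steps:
b = 574 (b = 2 + 572 = 574)
u(w) = -7
o(D) = 4 (o(D) = 4 + 0 = 4)
N = -1487 (N = -1491 + 4 = -1487)
q = 132
(b + q)*(u(47) + N) = (574 + 132)*(-7 - 1487) = 706*(-1494) = -1054764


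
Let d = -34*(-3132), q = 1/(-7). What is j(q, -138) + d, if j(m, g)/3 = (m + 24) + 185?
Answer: 749802/7 ≈ 1.0711e+5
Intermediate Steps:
q = -1/7 ≈ -0.14286
j(m, g) = 627 + 3*m (j(m, g) = 3*((m + 24) + 185) = 3*((24 + m) + 185) = 3*(209 + m) = 627 + 3*m)
d = 106488
j(q, -138) + d = (627 + 3*(-1/7)) + 106488 = (627 - 3/7) + 106488 = 4386/7 + 106488 = 749802/7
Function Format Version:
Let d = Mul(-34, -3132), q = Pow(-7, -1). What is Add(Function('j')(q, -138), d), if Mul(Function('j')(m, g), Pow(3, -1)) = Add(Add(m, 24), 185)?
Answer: Rational(749802, 7) ≈ 1.0711e+5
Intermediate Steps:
q = Rational(-1, 7) ≈ -0.14286
Function('j')(m, g) = Add(627, Mul(3, m)) (Function('j')(m, g) = Mul(3, Add(Add(m, 24), 185)) = Mul(3, Add(Add(24, m), 185)) = Mul(3, Add(209, m)) = Add(627, Mul(3, m)))
d = 106488
Add(Function('j')(q, -138), d) = Add(Add(627, Mul(3, Rational(-1, 7))), 106488) = Add(Add(627, Rational(-3, 7)), 106488) = Add(Rational(4386, 7), 106488) = Rational(749802, 7)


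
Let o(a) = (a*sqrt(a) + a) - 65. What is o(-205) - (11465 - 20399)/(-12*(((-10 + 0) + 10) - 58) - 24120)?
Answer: -1055569/3904 - 205*I*sqrt(205) ≈ -270.38 - 2935.2*I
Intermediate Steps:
o(a) = -65 + a + a**(3/2) (o(a) = (a**(3/2) + a) - 65 = (a + a**(3/2)) - 65 = -65 + a + a**(3/2))
o(-205) - (11465 - 20399)/(-12*(((-10 + 0) + 10) - 58) - 24120) = (-65 - 205 + (-205)**(3/2)) - (11465 - 20399)/(-12*(((-10 + 0) + 10) - 58) - 24120) = (-65 - 205 - 205*I*sqrt(205)) - (-8934)/(-12*((-10 + 10) - 58) - 24120) = (-270 - 205*I*sqrt(205)) - (-8934)/(-12*(0 - 58) - 24120) = (-270 - 205*I*sqrt(205)) - (-8934)/(-12*(-58) - 24120) = (-270 - 205*I*sqrt(205)) - (-8934)/(696 - 24120) = (-270 - 205*I*sqrt(205)) - (-8934)/(-23424) = (-270 - 205*I*sqrt(205)) - (-8934)*(-1)/23424 = (-270 - 205*I*sqrt(205)) - 1*1489/3904 = (-270 - 205*I*sqrt(205)) - 1489/3904 = -1055569/3904 - 205*I*sqrt(205)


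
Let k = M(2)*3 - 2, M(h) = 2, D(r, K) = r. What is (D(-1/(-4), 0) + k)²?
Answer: 289/16 ≈ 18.063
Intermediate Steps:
k = 4 (k = 2*3 - 2 = 6 - 2 = 4)
(D(-1/(-4), 0) + k)² = (-1/(-4) + 4)² = (-1*(-¼) + 4)² = (¼ + 4)² = (17/4)² = 289/16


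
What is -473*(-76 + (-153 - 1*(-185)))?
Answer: 20812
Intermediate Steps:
-473*(-76 + (-153 - 1*(-185))) = -473*(-76 + (-153 + 185)) = -473*(-76 + 32) = -473*(-44) = 20812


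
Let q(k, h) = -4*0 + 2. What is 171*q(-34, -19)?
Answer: 342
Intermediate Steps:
q(k, h) = 2 (q(k, h) = 0 + 2 = 2)
171*q(-34, -19) = 171*2 = 342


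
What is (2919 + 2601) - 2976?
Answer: 2544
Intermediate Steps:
(2919 + 2601) - 2976 = 5520 - 2976 = 2544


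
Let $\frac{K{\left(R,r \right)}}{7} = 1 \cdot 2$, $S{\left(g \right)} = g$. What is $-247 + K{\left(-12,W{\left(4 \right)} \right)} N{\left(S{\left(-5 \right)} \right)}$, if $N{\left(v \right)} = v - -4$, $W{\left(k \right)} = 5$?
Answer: $-261$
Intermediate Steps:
$N{\left(v \right)} = 4 + v$ ($N{\left(v \right)} = v + 4 = 4 + v$)
$K{\left(R,r \right)} = 14$ ($K{\left(R,r \right)} = 7 \cdot 1 \cdot 2 = 7 \cdot 2 = 14$)
$-247 + K{\left(-12,W{\left(4 \right)} \right)} N{\left(S{\left(-5 \right)} \right)} = -247 + 14 \left(4 - 5\right) = -247 + 14 \left(-1\right) = -247 - 14 = -261$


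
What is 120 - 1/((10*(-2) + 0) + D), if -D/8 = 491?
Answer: 473761/3948 ≈ 120.00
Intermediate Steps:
D = -3928 (D = -8*491 = -3928)
120 - 1/((10*(-2) + 0) + D) = 120 - 1/((10*(-2) + 0) - 3928) = 120 - 1/((-20 + 0) - 3928) = 120 - 1/(-20 - 3928) = 120 - 1/(-3948) = 120 - 1*(-1/3948) = 120 + 1/3948 = 473761/3948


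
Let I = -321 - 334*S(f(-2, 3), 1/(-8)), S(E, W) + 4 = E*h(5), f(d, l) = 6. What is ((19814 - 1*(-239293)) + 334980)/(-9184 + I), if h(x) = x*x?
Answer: -198029/19423 ≈ -10.196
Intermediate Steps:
h(x) = x²
S(E, W) = -4 + 25*E (S(E, W) = -4 + E*5² = -4 + E*25 = -4 + 25*E)
I = -49085 (I = -321 - 334*(-4 + 25*6) = -321 - 334*(-4 + 150) = -321 - 334*146 = -321 - 48764 = -49085)
((19814 - 1*(-239293)) + 334980)/(-9184 + I) = ((19814 - 1*(-239293)) + 334980)/(-9184 - 49085) = ((19814 + 239293) + 334980)/(-58269) = (259107 + 334980)*(-1/58269) = 594087*(-1/58269) = -198029/19423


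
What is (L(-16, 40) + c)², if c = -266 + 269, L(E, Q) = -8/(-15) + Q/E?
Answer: 961/900 ≈ 1.0678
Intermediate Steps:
L(E, Q) = 8/15 + Q/E (L(E, Q) = -8*(-1/15) + Q/E = 8/15 + Q/E)
c = 3
(L(-16, 40) + c)² = ((8/15 + 40/(-16)) + 3)² = ((8/15 + 40*(-1/16)) + 3)² = ((8/15 - 5/2) + 3)² = (-59/30 + 3)² = (31/30)² = 961/900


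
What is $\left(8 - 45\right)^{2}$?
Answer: $1369$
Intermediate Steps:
$\left(8 - 45\right)^{2} = \left(-37\right)^{2} = 1369$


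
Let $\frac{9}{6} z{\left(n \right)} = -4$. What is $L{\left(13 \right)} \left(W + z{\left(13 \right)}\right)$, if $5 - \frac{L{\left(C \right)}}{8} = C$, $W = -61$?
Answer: $\frac{12224}{3} \approx 4074.7$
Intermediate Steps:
$L{\left(C \right)} = 40 - 8 C$
$z{\left(n \right)} = - \frac{8}{3}$ ($z{\left(n \right)} = \frac{2}{3} \left(-4\right) = - \frac{8}{3}$)
$L{\left(13 \right)} \left(W + z{\left(13 \right)}\right) = \left(40 - 104\right) \left(-61 - \frac{8}{3}\right) = \left(40 - 104\right) \left(- \frac{191}{3}\right) = \left(-64\right) \left(- \frac{191}{3}\right) = \frac{12224}{3}$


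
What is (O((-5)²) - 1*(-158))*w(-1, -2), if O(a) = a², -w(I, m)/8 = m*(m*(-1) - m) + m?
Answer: 62640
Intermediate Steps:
w(I, m) = -8*m + 16*m² (w(I, m) = -8*(m*(m*(-1) - m) + m) = -8*(m*(-m - m) + m) = -8*(m*(-2*m) + m) = -8*(-2*m² + m) = -8*(m - 2*m²) = -8*m + 16*m²)
(O((-5)²) - 1*(-158))*w(-1, -2) = (((-5)²)² - 1*(-158))*(8*(-2)*(-1 + 2*(-2))) = (25² + 158)*(8*(-2)*(-1 - 4)) = (625 + 158)*(8*(-2)*(-5)) = 783*80 = 62640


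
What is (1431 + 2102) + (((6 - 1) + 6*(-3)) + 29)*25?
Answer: 3933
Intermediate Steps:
(1431 + 2102) + (((6 - 1) + 6*(-3)) + 29)*25 = 3533 + ((5 - 18) + 29)*25 = 3533 + (-13 + 29)*25 = 3533 + 16*25 = 3533 + 400 = 3933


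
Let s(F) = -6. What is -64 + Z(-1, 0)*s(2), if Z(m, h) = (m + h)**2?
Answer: -70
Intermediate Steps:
Z(m, h) = (h + m)**2
-64 + Z(-1, 0)*s(2) = -64 + (0 - 1)**2*(-6) = -64 + (-1)**2*(-6) = -64 + 1*(-6) = -64 - 6 = -70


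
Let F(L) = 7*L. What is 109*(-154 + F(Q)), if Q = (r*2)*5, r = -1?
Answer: -24416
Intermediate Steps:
Q = -10 (Q = -1*2*5 = -2*5 = -10)
109*(-154 + F(Q)) = 109*(-154 + 7*(-10)) = 109*(-154 - 70) = 109*(-224) = -24416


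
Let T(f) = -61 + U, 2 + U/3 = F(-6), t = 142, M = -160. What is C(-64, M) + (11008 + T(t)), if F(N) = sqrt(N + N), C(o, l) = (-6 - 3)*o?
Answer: 11517 + 6*I*sqrt(3) ≈ 11517.0 + 10.392*I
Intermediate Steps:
C(o, l) = -9*o
F(N) = sqrt(2)*sqrt(N) (F(N) = sqrt(2*N) = sqrt(2)*sqrt(N))
U = -6 + 6*I*sqrt(3) (U = -6 + 3*(sqrt(2)*sqrt(-6)) = -6 + 3*(sqrt(2)*(I*sqrt(6))) = -6 + 3*(2*I*sqrt(3)) = -6 + 6*I*sqrt(3) ≈ -6.0 + 10.392*I)
T(f) = -67 + 6*I*sqrt(3) (T(f) = -61 + (-6 + 6*I*sqrt(3)) = -67 + 6*I*sqrt(3))
C(-64, M) + (11008 + T(t)) = -9*(-64) + (11008 + (-67 + 6*I*sqrt(3))) = 576 + (10941 + 6*I*sqrt(3)) = 11517 + 6*I*sqrt(3)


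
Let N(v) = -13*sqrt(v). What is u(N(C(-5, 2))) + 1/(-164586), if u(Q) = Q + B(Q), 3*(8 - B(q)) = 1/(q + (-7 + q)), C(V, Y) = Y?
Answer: 1715259127/214455558 - 50791*sqrt(2)/3909 ≈ -10.377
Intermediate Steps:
B(q) = 8 - 1/(3*(-7 + 2*q)) (B(q) = 8 - 1/(3*(q + (-7 + q))) = 8 - 1/(3*(-7 + 2*q)))
u(Q) = Q + (-169 + 48*Q)/(3*(-7 + 2*Q))
u(N(C(-5, 2))) + 1/(-164586) = (-169 + 6*(-13*sqrt(2))**2 + 27*(-13*sqrt(2)))/(3*(-7 + 2*(-13*sqrt(2)))) + 1/(-164586) = (-169 + 6*338 - 351*sqrt(2))/(3*(-7 - 26*sqrt(2))) - 1/164586 = (-169 + 2028 - 351*sqrt(2))/(3*(-7 - 26*sqrt(2))) - 1/164586 = (1859 - 351*sqrt(2))/(3*(-7 - 26*sqrt(2))) - 1/164586 = -1/164586 + (1859 - 351*sqrt(2))/(3*(-7 - 26*sqrt(2)))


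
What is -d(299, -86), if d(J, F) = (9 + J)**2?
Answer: -94864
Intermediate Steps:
-d(299, -86) = -(9 + 299)**2 = -1*308**2 = -1*94864 = -94864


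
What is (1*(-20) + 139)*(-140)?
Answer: -16660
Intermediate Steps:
(1*(-20) + 139)*(-140) = (-20 + 139)*(-140) = 119*(-140) = -16660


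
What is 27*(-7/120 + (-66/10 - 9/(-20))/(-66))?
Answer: 207/220 ≈ 0.94091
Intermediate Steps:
27*(-7/120 + (-66/10 - 9/(-20))/(-66)) = 27*(-7*1/120 + (-66*1/10 - 9*(-1/20))*(-1/66)) = 27*(-7/120 + (-33/5 + 9/20)*(-1/66)) = 27*(-7/120 - 123/20*(-1/66)) = 27*(-7/120 + 41/440) = 27*(23/660) = 207/220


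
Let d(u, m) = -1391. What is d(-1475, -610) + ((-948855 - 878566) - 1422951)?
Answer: -3251763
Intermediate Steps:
d(-1475, -610) + ((-948855 - 878566) - 1422951) = -1391 + ((-948855 - 878566) - 1422951) = -1391 + (-1827421 - 1422951) = -1391 - 3250372 = -3251763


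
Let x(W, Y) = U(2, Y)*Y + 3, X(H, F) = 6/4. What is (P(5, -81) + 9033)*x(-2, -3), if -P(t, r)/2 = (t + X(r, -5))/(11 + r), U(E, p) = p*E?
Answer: 1896969/10 ≈ 1.8970e+5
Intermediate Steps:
X(H, F) = 3/2 (X(H, F) = 6*(¼) = 3/2)
U(E, p) = E*p
P(t, r) = -2*(3/2 + t)/(11 + r) (P(t, r) = -2*(t + 3/2)/(11 + r) = -2*(3/2 + t)/(11 + r))
x(W, Y) = 3 + 2*Y² (x(W, Y) = (2*Y)*Y + 3 = 2*Y² + 3 = 3 + 2*Y²)
(P(5, -81) + 9033)*x(-2, -3) = ((-3 - 2*5)/(11 - 81) + 9033)*(3 + 2*(-3)²) = ((-3 - 10)/(-70) + 9033)*(3 + 2*9) = (-1/70*(-13) + 9033)*(3 + 18) = (13/70 + 9033)*21 = (632323/70)*21 = 1896969/10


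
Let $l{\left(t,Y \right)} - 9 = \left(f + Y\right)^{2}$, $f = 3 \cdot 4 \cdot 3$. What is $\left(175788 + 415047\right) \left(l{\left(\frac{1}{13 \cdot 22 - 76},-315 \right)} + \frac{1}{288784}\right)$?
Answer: $\frac{13283054628314835}{288784} \approx 4.5997 \cdot 10^{10}$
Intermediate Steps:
$f = 36$ ($f = 12 \cdot 3 = 36$)
$l{\left(t,Y \right)} = 9 + \left(36 + Y\right)^{2}$
$\left(175788 + 415047\right) \left(l{\left(\frac{1}{13 \cdot 22 - 76},-315 \right)} + \frac{1}{288784}\right) = \left(175788 + 415047\right) \left(\left(9 + \left(36 - 315\right)^{2}\right) + \frac{1}{288784}\right) = 590835 \left(\left(9 + \left(-279\right)^{2}\right) + \frac{1}{288784}\right) = 590835 \left(\left(9 + 77841\right) + \frac{1}{288784}\right) = 590835 \left(77850 + \frac{1}{288784}\right) = 590835 \cdot \frac{22481834401}{288784} = \frac{13283054628314835}{288784}$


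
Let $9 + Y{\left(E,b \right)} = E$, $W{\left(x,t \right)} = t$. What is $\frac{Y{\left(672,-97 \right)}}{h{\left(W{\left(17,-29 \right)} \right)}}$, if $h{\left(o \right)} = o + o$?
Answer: $- \frac{663}{58} \approx -11.431$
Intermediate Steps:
$Y{\left(E,b \right)} = -9 + E$
$h{\left(o \right)} = 2 o$
$\frac{Y{\left(672,-97 \right)}}{h{\left(W{\left(17,-29 \right)} \right)}} = \frac{-9 + 672}{2 \left(-29\right)} = \frac{663}{-58} = 663 \left(- \frac{1}{58}\right) = - \frac{663}{58}$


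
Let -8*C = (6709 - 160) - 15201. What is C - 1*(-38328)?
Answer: 78819/2 ≈ 39410.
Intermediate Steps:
C = 2163/2 (C = -((6709 - 160) - 15201)/8 = -(6549 - 15201)/8 = -⅛*(-8652) = 2163/2 ≈ 1081.5)
C - 1*(-38328) = 2163/2 - 1*(-38328) = 2163/2 + 38328 = 78819/2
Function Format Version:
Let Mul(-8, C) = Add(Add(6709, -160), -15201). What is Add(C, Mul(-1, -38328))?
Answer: Rational(78819, 2) ≈ 39410.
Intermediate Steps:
C = Rational(2163, 2) (C = Mul(Rational(-1, 8), Add(Add(6709, -160), -15201)) = Mul(Rational(-1, 8), Add(6549, -15201)) = Mul(Rational(-1, 8), -8652) = Rational(2163, 2) ≈ 1081.5)
Add(C, Mul(-1, -38328)) = Add(Rational(2163, 2), Mul(-1, -38328)) = Add(Rational(2163, 2), 38328) = Rational(78819, 2)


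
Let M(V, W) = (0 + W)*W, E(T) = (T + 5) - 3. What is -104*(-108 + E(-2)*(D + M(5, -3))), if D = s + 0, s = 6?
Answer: 11232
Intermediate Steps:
E(T) = 2 + T (E(T) = (5 + T) - 3 = 2 + T)
M(V, W) = W**2 (M(V, W) = W*W = W**2)
D = 6 (D = 6 + 0 = 6)
-104*(-108 + E(-2)*(D + M(5, -3))) = -104*(-108 + (2 - 2)*(6 + (-3)**2)) = -104*(-108 + 0*(6 + 9)) = -104*(-108 + 0*15) = -104*(-108 + 0) = -104*(-108) = 11232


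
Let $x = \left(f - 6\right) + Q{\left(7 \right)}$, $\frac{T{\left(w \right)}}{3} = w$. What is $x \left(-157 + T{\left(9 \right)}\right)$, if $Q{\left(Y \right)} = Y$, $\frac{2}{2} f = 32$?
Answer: $-4290$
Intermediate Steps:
$f = 32$
$T{\left(w \right)} = 3 w$
$x = 33$ ($x = \left(32 - 6\right) + 7 = 26 + 7 = 33$)
$x \left(-157 + T{\left(9 \right)}\right) = 33 \left(-157 + 3 \cdot 9\right) = 33 \left(-157 + 27\right) = 33 \left(-130\right) = -4290$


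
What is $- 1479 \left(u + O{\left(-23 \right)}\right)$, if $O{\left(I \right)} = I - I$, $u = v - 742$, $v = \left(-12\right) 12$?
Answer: $1310394$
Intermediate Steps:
$v = -144$
$u = -886$ ($u = -144 - 742 = -886$)
$O{\left(I \right)} = 0$
$- 1479 \left(u + O{\left(-23 \right)}\right) = - 1479 \left(-886 + 0\right) = \left(-1479\right) \left(-886\right) = 1310394$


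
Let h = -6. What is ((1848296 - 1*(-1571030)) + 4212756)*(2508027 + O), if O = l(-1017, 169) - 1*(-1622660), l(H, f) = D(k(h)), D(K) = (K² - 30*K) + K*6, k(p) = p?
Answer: 31527115675094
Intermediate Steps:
D(K) = K² - 24*K (D(K) = (K² - 30*K) + 6*K = K² - 24*K)
l(H, f) = 180 (l(H, f) = -6*(-24 - 6) = -6*(-30) = 180)
O = 1622840 (O = 180 - 1*(-1622660) = 180 + 1622660 = 1622840)
((1848296 - 1*(-1571030)) + 4212756)*(2508027 + O) = ((1848296 - 1*(-1571030)) + 4212756)*(2508027 + 1622840) = ((1848296 + 1571030) + 4212756)*4130867 = (3419326 + 4212756)*4130867 = 7632082*4130867 = 31527115675094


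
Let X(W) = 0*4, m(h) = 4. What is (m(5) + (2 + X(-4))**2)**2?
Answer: 64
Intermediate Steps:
X(W) = 0
(m(5) + (2 + X(-4))**2)**2 = (4 + (2 + 0)**2)**2 = (4 + 2**2)**2 = (4 + 4)**2 = 8**2 = 64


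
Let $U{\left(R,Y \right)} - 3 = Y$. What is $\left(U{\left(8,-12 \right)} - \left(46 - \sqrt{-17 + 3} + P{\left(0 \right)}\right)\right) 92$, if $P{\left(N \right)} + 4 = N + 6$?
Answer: $-5244 + 92 i \sqrt{14} \approx -5244.0 + 344.23 i$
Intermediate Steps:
$U{\left(R,Y \right)} = 3 + Y$
$P{\left(N \right)} = 2 + N$ ($P{\left(N \right)} = -4 + \left(N + 6\right) = -4 + \left(6 + N\right) = 2 + N$)
$\left(U{\left(8,-12 \right)} - \left(46 - \sqrt{-17 + 3} + P{\left(0 \right)}\right)\right) 92 = \left(\left(3 - 12\right) - \left(48 - \sqrt{-17 + 3}\right)\right) 92 = \left(-9 - \left(48 - i \sqrt{14}\right)\right) 92 = \left(-57 + i \sqrt{14}\right) 92 = -5244 + 92 i \sqrt{14}$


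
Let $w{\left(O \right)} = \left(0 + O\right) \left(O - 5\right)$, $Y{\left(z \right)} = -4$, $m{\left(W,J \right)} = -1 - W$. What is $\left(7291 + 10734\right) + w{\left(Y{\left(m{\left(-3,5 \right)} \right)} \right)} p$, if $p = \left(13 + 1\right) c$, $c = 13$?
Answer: $24577$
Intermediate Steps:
$p = 182$ ($p = \left(13 + 1\right) 13 = 14 \cdot 13 = 182$)
$w{\left(O \right)} = O \left(-5 + O\right)$
$\left(7291 + 10734\right) + w{\left(Y{\left(m{\left(-3,5 \right)} \right)} \right)} p = \left(7291 + 10734\right) + - 4 \left(-5 - 4\right) 182 = 18025 + \left(-4\right) \left(-9\right) 182 = 18025 + 36 \cdot 182 = 18025 + 6552 = 24577$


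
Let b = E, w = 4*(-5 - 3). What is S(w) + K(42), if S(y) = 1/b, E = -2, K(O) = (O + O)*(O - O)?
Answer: -1/2 ≈ -0.50000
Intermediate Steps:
K(O) = 0 (K(O) = (2*O)*0 = 0)
w = -32 (w = 4*(-8) = -32)
b = -2
S(y) = -1/2 (S(y) = 1/(-2) = -1/2)
S(w) + K(42) = -1/2 + 0 = -1/2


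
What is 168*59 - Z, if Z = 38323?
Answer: -28411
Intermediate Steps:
168*59 - Z = 168*59 - 1*38323 = 9912 - 38323 = -28411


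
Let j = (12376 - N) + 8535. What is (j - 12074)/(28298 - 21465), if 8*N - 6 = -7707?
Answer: 78397/54664 ≈ 1.4342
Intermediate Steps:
N = -7701/8 (N = ¾ + (⅛)*(-7707) = ¾ - 7707/8 = -7701/8 ≈ -962.63)
j = 174989/8 (j = (12376 - 1*(-7701/8)) + 8535 = (12376 + 7701/8) + 8535 = 106709/8 + 8535 = 174989/8 ≈ 21874.)
(j - 12074)/(28298 - 21465) = (174989/8 - 12074)/(28298 - 21465) = (78397/8)/6833 = (78397/8)*(1/6833) = 78397/54664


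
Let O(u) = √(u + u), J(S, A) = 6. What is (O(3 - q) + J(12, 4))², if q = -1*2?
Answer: (6 + √10)² ≈ 83.947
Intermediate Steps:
q = -2
O(u) = √2*√u (O(u) = √(2*u) = √2*√u)
(O(3 - q) + J(12, 4))² = (√2*√(3 - 1*(-2)) + 6)² = (√2*√(3 + 2) + 6)² = (√2*√5 + 6)² = (√10 + 6)² = (6 + √10)²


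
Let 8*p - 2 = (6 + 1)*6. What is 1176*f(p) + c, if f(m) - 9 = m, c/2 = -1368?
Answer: 14316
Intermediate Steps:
c = -2736 (c = 2*(-1368) = -2736)
p = 11/2 (p = ¼ + ((6 + 1)*6)/8 = ¼ + (7*6)/8 = ¼ + (⅛)*42 = ¼ + 21/4 = 11/2 ≈ 5.5000)
f(m) = 9 + m
1176*f(p) + c = 1176*(9 + 11/2) - 2736 = 1176*(29/2) - 2736 = 17052 - 2736 = 14316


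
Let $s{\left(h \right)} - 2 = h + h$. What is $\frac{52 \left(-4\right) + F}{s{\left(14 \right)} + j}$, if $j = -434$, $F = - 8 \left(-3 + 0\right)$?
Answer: $\frac{46}{101} \approx 0.45545$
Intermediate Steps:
$s{\left(h \right)} = 2 + 2 h$ ($s{\left(h \right)} = 2 + \left(h + h\right) = 2 + 2 h$)
$F = 24$ ($F = \left(-8\right) \left(-3\right) = 24$)
$\frac{52 \left(-4\right) + F}{s{\left(14 \right)} + j} = \frac{52 \left(-4\right) + 24}{\left(2 + 2 \cdot 14\right) - 434} = \frac{-208 + 24}{\left(2 + 28\right) - 434} = - \frac{184}{30 - 434} = - \frac{184}{-404} = \left(-184\right) \left(- \frac{1}{404}\right) = \frac{46}{101}$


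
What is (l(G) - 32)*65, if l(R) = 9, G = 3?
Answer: -1495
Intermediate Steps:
(l(G) - 32)*65 = (9 - 32)*65 = -23*65 = -1495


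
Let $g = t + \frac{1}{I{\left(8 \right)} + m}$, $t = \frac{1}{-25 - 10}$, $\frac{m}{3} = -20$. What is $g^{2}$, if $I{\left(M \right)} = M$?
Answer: $\frac{7569}{3312400} \approx 0.002285$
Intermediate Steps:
$m = -60$ ($m = 3 \left(-20\right) = -60$)
$t = - \frac{1}{35}$ ($t = \frac{1}{-35} = - \frac{1}{35} \approx -0.028571$)
$g = - \frac{87}{1820}$ ($g = - \frac{1}{35} + \frac{1}{8 - 60} = - \frac{1}{35} + \frac{1}{-52} = - \frac{1}{35} - \frac{1}{52} = - \frac{87}{1820} \approx -0.047802$)
$g^{2} = \left(- \frac{87}{1820}\right)^{2} = \frac{7569}{3312400}$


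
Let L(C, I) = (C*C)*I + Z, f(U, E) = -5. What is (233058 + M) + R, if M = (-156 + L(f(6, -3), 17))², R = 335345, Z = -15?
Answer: 632919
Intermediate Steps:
L(C, I) = -15 + I*C² (L(C, I) = (C*C)*I - 15 = C²*I - 15 = I*C² - 15 = -15 + I*C²)
M = 64516 (M = (-156 + (-15 + 17*(-5)²))² = (-156 + (-15 + 17*25))² = (-156 + (-15 + 425))² = (-156 + 410)² = 254² = 64516)
(233058 + M) + R = (233058 + 64516) + 335345 = 297574 + 335345 = 632919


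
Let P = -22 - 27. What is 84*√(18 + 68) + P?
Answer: -49 + 84*√86 ≈ 729.98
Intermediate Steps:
P = -49
84*√(18 + 68) + P = 84*√(18 + 68) - 49 = 84*√86 - 49 = -49 + 84*√86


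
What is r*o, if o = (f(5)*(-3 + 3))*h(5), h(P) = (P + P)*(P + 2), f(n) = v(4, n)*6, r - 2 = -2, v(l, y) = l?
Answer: 0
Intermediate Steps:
r = 0 (r = 2 - 2 = 0)
f(n) = 24 (f(n) = 4*6 = 24)
h(P) = 2*P*(2 + P) (h(P) = (2*P)*(2 + P) = 2*P*(2 + P))
o = 0 (o = (24*(-3 + 3))*(2*5*(2 + 5)) = (24*0)*(2*5*7) = 0*70 = 0)
r*o = 0*0 = 0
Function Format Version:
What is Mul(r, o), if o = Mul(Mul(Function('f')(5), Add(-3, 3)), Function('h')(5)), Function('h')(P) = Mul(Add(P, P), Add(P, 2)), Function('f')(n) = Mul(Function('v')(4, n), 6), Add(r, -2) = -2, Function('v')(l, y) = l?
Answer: 0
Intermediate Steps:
r = 0 (r = Add(2, -2) = 0)
Function('f')(n) = 24 (Function('f')(n) = Mul(4, 6) = 24)
Function('h')(P) = Mul(2, P, Add(2, P)) (Function('h')(P) = Mul(Mul(2, P), Add(2, P)) = Mul(2, P, Add(2, P)))
o = 0 (o = Mul(Mul(24, Add(-3, 3)), Mul(2, 5, Add(2, 5))) = Mul(Mul(24, 0), Mul(2, 5, 7)) = Mul(0, 70) = 0)
Mul(r, o) = Mul(0, 0) = 0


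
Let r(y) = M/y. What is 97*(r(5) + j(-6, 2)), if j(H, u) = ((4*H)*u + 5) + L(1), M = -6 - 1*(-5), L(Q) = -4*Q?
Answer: -22892/5 ≈ -4578.4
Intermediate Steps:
M = -1 (M = -6 + 5 = -1)
j(H, u) = 1 + 4*H*u (j(H, u) = ((4*H)*u + 5) - 4*1 = (4*H*u + 5) - 4 = (5 + 4*H*u) - 4 = 1 + 4*H*u)
r(y) = -1/y
97*(r(5) + j(-6, 2)) = 97*(-1/5 + (1 + 4*(-6)*2)) = 97*(-1*1/5 + (1 - 48)) = 97*(-1/5 - 47) = 97*(-236/5) = -22892/5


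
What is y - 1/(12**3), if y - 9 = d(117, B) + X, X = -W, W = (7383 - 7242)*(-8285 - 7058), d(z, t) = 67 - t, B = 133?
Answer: 3738192767/1728 ≈ 2.1633e+6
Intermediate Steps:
W = -2163363 (W = 141*(-15343) = -2163363)
X = 2163363 (X = -1*(-2163363) = 2163363)
y = 2163306 (y = 9 + ((67 - 1*133) + 2163363) = 9 + ((67 - 133) + 2163363) = 9 + (-66 + 2163363) = 9 + 2163297 = 2163306)
y - 1/(12**3) = 2163306 - 1/(12**3) = 2163306 - 1/1728 = 3738192767/1728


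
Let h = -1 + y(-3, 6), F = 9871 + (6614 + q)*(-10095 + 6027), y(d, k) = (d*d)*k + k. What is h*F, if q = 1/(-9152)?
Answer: -3630728707949/2288 ≈ -1.5869e+9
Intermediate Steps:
q = -1/9152 ≈ -0.00010927
y(d, k) = k + k*d**2 (y(d, k) = d**2*k + k = k*d**2 + k = k + k*d**2)
F = -61537774711/2288 (F = 9871 + (6614 - 1/9152)*(-10095 + 6027) = 9871 + (60531327/9152)*(-4068) = 9871 - 61560359559/2288 = -61537774711/2288 ≈ -2.6896e+7)
h = 59 (h = -1 + 6*(1 + (-3)**2) = -1 + 6*(1 + 9) = -1 + 6*10 = -1 + 60 = 59)
h*F = 59*(-61537774711/2288) = -3630728707949/2288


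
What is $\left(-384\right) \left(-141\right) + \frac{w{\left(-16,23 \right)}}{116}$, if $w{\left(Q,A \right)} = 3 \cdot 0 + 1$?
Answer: $\frac{6280705}{116} \approx 54144.0$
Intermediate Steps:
$w{\left(Q,A \right)} = 1$ ($w{\left(Q,A \right)} = 0 + 1 = 1$)
$\left(-384\right) \left(-141\right) + \frac{w{\left(-16,23 \right)}}{116} = \left(-384\right) \left(-141\right) + 1 \cdot \frac{1}{116} = 54144 + 1 \cdot \frac{1}{116} = 54144 + \frac{1}{116} = \frac{6280705}{116}$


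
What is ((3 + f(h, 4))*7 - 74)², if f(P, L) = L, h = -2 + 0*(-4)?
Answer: 625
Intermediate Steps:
h = -2 (h = -2 + 0 = -2)
((3 + f(h, 4))*7 - 74)² = ((3 + 4)*7 - 74)² = (7*7 - 74)² = (49 - 74)² = (-25)² = 625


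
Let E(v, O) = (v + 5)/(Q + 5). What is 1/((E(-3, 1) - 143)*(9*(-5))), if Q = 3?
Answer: 4/25695 ≈ 0.00015567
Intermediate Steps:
E(v, O) = 5/8 + v/8 (E(v, O) = (v + 5)/(3 + 5) = (5 + v)/8 = (5 + v)*(1/8) = 5/8 + v/8)
1/((E(-3, 1) - 143)*(9*(-5))) = 1/(((5/8 + (1/8)*(-3)) - 143)*(9*(-5))) = 1/(((5/8 - 3/8) - 143)*(-45)) = 1/((1/4 - 143)*(-45)) = 1/(-571/4*(-45)) = 1/(25695/4) = 4/25695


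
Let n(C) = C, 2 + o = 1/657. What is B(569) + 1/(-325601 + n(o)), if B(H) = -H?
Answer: -121721146387/213921170 ≈ -569.00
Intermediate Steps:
o = -1313/657 (o = -2 + 1/657 = -1313/657 ≈ -1.9985)
B(569) + 1/(-325601 + n(o)) = -1*569 + 1/(-325601 - 1313/657) = -569 + 1/(-213921170/657) = -569 - 657/213921170 = -121721146387/213921170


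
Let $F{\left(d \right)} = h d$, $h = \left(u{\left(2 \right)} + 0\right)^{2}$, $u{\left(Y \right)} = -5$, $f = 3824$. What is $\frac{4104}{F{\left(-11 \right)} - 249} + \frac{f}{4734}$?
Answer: $- \frac{2178070}{310077} \approx -7.0243$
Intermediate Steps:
$h = 25$ ($h = \left(-5 + 0\right)^{2} = \left(-5\right)^{2} = 25$)
$F{\left(d \right)} = 25 d$
$\frac{4104}{F{\left(-11 \right)} - 249} + \frac{f}{4734} = \frac{4104}{25 \left(-11\right) - 249} + \frac{3824}{4734} = \frac{4104}{-275 - 249} + 3824 \cdot \frac{1}{4734} = \frac{4104}{-524} + \frac{1912}{2367} = 4104 \left(- \frac{1}{524}\right) + \frac{1912}{2367} = - \frac{1026}{131} + \frac{1912}{2367} = - \frac{2178070}{310077}$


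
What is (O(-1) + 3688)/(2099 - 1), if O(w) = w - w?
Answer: 1844/1049 ≈ 1.7579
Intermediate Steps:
O(w) = 0
(O(-1) + 3688)/(2099 - 1) = (0 + 3688)/(2099 - 1) = 3688/2098 = 3688*(1/2098) = 1844/1049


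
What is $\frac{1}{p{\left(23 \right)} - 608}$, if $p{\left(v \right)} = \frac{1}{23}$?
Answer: $- \frac{23}{13983} \approx -0.0016449$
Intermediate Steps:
$p{\left(v \right)} = \frac{1}{23}$
$\frac{1}{p{\left(23 \right)} - 608} = \frac{1}{\frac{1}{23} - 608} = \frac{1}{- \frac{13983}{23}} = - \frac{23}{13983}$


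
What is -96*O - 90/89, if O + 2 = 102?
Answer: -854490/89 ≈ -9601.0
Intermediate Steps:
O = 100 (O = -2 + 102 = 100)
-96*O - 90/89 = -96*100 - 90/89 = -9600 - 90*1/89 = -9600 - 90/89 = -854490/89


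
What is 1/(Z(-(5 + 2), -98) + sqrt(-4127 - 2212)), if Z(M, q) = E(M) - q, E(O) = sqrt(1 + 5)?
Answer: 1/(98 + sqrt(6) + I*sqrt(6339)) ≈ 0.0061141 - 0.0048461*I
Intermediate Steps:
E(O) = sqrt(6)
Z(M, q) = sqrt(6) - q
1/(Z(-(5 + 2), -98) + sqrt(-4127 - 2212)) = 1/((sqrt(6) - 1*(-98)) + sqrt(-4127 - 2212)) = 1/((sqrt(6) + 98) + sqrt(-6339)) = 1/((98 + sqrt(6)) + I*sqrt(6339)) = 1/(98 + sqrt(6) + I*sqrt(6339))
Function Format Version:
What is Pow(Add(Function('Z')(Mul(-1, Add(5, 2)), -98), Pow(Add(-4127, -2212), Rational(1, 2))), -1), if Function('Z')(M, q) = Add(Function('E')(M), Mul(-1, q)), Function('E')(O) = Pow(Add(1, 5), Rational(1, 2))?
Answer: Pow(Add(98, Pow(6, Rational(1, 2)), Mul(I, Pow(6339, Rational(1, 2)))), -1) ≈ Add(0.0061141, Mul(-0.0048461, I))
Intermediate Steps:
Function('E')(O) = Pow(6, Rational(1, 2))
Function('Z')(M, q) = Add(Pow(6, Rational(1, 2)), Mul(-1, q))
Pow(Add(Function('Z')(Mul(-1, Add(5, 2)), -98), Pow(Add(-4127, -2212), Rational(1, 2))), -1) = Pow(Add(Add(Pow(6, Rational(1, 2)), Mul(-1, -98)), Pow(Add(-4127, -2212), Rational(1, 2))), -1) = Pow(Add(Add(Pow(6, Rational(1, 2)), 98), Pow(-6339, Rational(1, 2))), -1) = Pow(Add(Add(98, Pow(6, Rational(1, 2))), Mul(I, Pow(6339, Rational(1, 2)))), -1) = Pow(Add(98, Pow(6, Rational(1, 2)), Mul(I, Pow(6339, Rational(1, 2)))), -1)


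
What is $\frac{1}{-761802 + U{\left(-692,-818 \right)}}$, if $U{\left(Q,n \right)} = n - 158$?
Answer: $- \frac{1}{762778} \approx -1.311 \cdot 10^{-6}$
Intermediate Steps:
$U{\left(Q,n \right)} = -158 + n$
$\frac{1}{-761802 + U{\left(-692,-818 \right)}} = \frac{1}{-761802 - 976} = \frac{1}{-762778} = - \frac{1}{762778}$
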